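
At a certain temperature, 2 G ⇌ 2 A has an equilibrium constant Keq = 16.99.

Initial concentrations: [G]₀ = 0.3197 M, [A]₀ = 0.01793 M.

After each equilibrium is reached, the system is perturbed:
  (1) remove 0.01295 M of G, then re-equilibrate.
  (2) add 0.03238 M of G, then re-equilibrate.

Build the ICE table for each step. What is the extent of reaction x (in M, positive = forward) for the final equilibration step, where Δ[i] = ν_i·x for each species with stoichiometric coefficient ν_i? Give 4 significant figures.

x = 0.01303 M

Q₀ = 0.003145 vs Keq = 16.99 ⇒ Q<K, forward
Step 1:
                   G          A
  init        0.3197    0.01793
  Δ          -0.2538     0.2538
  eq         0.06592     0.2717
  solve Keq expr → x = 0.1269; check Q = 16.99
Then remove 0.01295 M of G.
Step 2:
                   G          A
  init       0.05297     0.2717
  Δ          0.01042   -0.01042
  eq         0.06339     0.2613
  solve Keq expr → x = -0.005211; check Q = 16.99
Then add 0.03238 M of G.
Step 3:
                   G          A
  init       0.09577     0.2613
  Δ         -0.02606    0.02606
  eq         0.06971     0.2873
  solve Keq expr → x = 0.01303; check Q = 16.99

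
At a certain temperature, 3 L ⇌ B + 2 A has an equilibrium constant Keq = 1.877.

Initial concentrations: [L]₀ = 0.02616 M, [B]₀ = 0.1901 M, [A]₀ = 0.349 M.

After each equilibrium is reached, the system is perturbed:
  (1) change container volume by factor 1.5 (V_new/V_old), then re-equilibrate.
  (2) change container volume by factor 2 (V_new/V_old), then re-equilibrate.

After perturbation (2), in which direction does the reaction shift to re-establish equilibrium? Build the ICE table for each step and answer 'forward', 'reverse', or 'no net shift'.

Direction: no net shift

Q₀ = 1293 vs Keq = 1.877 ⇒ Q>K, reverse
Step 1:
                    L           B           A
  Initial     0.02616      0.1901       0.349
  Change       0.1433    -0.04778    -0.09556
  Equil        0.1695      0.1423      0.2534
  solve Keq expr → x = -0.04778; check Q = 1.877
Then change container volume by factor 1.5 (V_new/V_old).
Step 2:
                    L           B           A
  Initial       0.113     0.09488       0.169
  Change            0           0           0
  Equil         0.113     0.09488       0.169
  solve Keq expr → x = 0; check Q = 1.877
Then change container volume by factor 2 (V_new/V_old).
Step 3:
                    L           B           A
  Initial      0.0565     0.04744     0.08448
  Change            0           0           0
  Equil        0.0565     0.04744     0.08448
  solve Keq expr → x = 0; check Q = 1.877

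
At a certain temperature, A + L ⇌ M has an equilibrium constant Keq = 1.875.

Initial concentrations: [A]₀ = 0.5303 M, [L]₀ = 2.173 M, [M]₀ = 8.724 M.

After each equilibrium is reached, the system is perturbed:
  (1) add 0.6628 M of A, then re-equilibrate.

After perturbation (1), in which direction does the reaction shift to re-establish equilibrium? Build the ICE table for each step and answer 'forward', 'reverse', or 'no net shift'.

Q₀ = 7.571 vs Keq = 1.875 ⇒ Q>K, reverse
Step 1:
                  A         L         M
  init       0.5303     2.173     8.724
  Δ          0.8554    0.8554   -0.8554
  eq          1.386     3.028     7.869
  solve Keq expr → x = -0.8554; check Q = 1.875
Then add 0.6628 M of A.
Step 2:
                  A         L         M
  init        2.049     3.028     7.869
  Δ         -0.3841   -0.3841    0.3841
  eq          1.664     2.644     8.253
  solve Keq expr → x = 0.3841; check Q = 1.875

Direction: forward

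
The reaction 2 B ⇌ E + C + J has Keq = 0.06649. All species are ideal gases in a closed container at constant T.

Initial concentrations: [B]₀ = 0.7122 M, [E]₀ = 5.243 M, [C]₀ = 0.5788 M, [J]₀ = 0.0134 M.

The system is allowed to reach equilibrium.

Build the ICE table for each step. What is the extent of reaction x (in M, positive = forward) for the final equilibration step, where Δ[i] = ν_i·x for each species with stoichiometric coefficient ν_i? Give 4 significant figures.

x = -0.002109 M

Q₀ = 0.08017 vs Keq = 0.06649 ⇒ Q>K, reverse
Step 1:
                  B         E         C         J
  init       0.7122     5.243    0.5788    0.0134
  Δ        0.004218 -0.002109 -0.002109 -0.002109
  eq         0.7164     5.241    0.5767   0.01129
  solve Keq expr → x = -0.002109; check Q = 0.06649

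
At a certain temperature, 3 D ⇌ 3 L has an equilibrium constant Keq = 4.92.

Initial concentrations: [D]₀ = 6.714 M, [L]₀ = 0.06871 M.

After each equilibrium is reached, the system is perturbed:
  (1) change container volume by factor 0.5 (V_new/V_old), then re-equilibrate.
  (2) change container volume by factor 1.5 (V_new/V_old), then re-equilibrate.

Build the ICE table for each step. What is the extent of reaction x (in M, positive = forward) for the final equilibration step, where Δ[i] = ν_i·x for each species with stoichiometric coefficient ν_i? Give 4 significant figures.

x = 0 M

Q₀ = 1.0718e-06 vs Keq = 4.92 ⇒ Q<K, forward
Step 1:
                   D          L
  init         6.714    0.06871
  Δ           -4.203      4.203
  eq           2.511      4.271
  solve Keq expr → x = 1.401; check Q = 4.92
Then change container volume by factor 0.5 (V_new/V_old).
Step 2:
                   D          L
  init         5.023      8.543
  Δ                0          0
  eq           5.023      8.543
  solve Keq expr → x = 0; check Q = 4.92
Then change container volume by factor 1.5 (V_new/V_old).
Step 3:
                   D          L
  init         3.348      5.695
  Δ                0          0
  eq           3.348      5.695
  solve Keq expr → x = 0; check Q = 4.92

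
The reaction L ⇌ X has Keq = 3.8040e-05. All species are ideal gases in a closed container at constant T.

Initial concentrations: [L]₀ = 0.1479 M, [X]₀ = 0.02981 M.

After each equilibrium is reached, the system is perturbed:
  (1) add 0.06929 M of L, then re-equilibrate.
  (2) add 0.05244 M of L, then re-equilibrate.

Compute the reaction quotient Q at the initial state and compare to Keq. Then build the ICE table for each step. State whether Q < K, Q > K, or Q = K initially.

Q₀ = 0.2016 vs Keq = 3.8040e-05 ⇒ Q>K, reverse
Step 1:
                  L         X
  init       0.1479   0.02981
  Δ          0.0298   -0.0298
  eq         0.1777 6.7598e-06
  solve Keq expr → x = -0.0298; check Q = 3.8040e-05
Then add 0.06929 M of L.
Step 2:
                  L         X
  init        0.247 6.7598e-06
  Δ       -2.6357e-06 2.6357e-06
  eq          0.247 9.3955e-06
  solve Keq expr → x = 2.6357e-06; check Q = 3.8040e-05
Then add 0.05244 M of L.
Step 3:
                  L         X
  init       0.2994 9.3955e-06
  Δ       -1.9947e-06 1.9947e-06
  eq         0.2994 1.1390e-05
  solve Keq expr → x = 1.9947e-06; check Q = 3.8040e-05

Q₀ = 0.2016; Q > K (proceeds reverse)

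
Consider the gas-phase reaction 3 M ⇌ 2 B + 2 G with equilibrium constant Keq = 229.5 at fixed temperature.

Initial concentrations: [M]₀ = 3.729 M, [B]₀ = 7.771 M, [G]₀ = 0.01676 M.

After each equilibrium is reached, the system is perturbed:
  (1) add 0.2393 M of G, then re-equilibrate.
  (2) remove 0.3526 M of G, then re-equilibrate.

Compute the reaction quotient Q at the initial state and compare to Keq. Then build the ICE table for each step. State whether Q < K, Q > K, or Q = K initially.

Q₀ = 3.2713e-04 vs Keq = 229.5 ⇒ Q<K, forward
Step 1:
                   M          B          G
  init         3.729      7.771    0.01676
  Δ           -2.649      1.766      1.766
  eq            1.08      9.537      1.783
  solve Keq expr → x = 0.883; check Q = 229.5
Then add 0.2393 M of G.
Step 2:
                   M          B          G
  init          1.08      9.537      2.022
  Δ          0.07204   -0.04803   -0.04803
  eq           1.152      9.489      1.974
  solve Keq expr → x = -0.02401; check Q = 229.5
Then remove 0.3526 M of G.
Step 3:
                   M          B          G
  init         1.152      9.489      1.621
  Δ           -0.107    0.07133    0.07133
  eq           1.045       9.56      1.693
  solve Keq expr → x = 0.03567; check Q = 229.5

Q₀ = 3.2713e-04; Q < K (proceeds forward)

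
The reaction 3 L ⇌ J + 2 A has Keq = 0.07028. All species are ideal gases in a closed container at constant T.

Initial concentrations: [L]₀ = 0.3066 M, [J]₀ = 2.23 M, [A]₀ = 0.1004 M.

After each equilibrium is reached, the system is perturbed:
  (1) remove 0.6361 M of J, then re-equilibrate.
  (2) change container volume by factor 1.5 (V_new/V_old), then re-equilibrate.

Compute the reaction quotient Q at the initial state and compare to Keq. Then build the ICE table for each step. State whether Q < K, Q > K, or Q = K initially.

Q₀ = 0.7799; Q > K (proceeds reverse)

Q₀ = 0.7799 vs Keq = 0.07028 ⇒ Q>K, reverse
Step 1:
                  L         J         A
  I          0.3066      2.23    0.1004
  C         0.08494  -0.02831  -0.05663
  E          0.3915     2.202   0.04377
  solve Keq expr → x = -0.02831; check Q = 0.07028
Then remove 0.6361 M of J.
Step 2:
                  L         J         A
  I          0.3915     1.566   0.04377
  C       -0.009356  0.003119  0.006237
  E          0.3822     1.569   0.05001
  solve Keq expr → x = 0.003119; check Q = 0.07028
Then change container volume by factor 1.5 (V_new/V_old).
Step 3:
                  L         J         A
  I          0.2548     1.046   0.03334
  C               0         0         0
  E          0.2548     1.046   0.03334
  solve Keq expr → x = 0; check Q = 0.07028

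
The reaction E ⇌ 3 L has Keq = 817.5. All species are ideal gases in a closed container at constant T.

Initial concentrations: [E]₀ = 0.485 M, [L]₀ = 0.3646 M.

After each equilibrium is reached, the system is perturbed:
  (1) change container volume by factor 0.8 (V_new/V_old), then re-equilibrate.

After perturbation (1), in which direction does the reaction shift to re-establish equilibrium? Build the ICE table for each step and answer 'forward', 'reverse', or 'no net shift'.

Q₀ = 0.09993 vs Keq = 817.5 ⇒ Q<K, forward
Step 1:
                  E         L
  I           0.485    0.3646
  C         -0.4779     1.434
  E        0.007113     1.798
  solve Keq expr → x = 0.4779; check Q = 817.5
Then change container volume by factor 0.8 (V_new/V_old).
Step 2:
                  E         L
  I        0.008892     2.248
  C         0.00474  -0.01422
  E         0.01363     2.234
  solve Keq expr → x = -0.00474; check Q = 817.5

Direction: reverse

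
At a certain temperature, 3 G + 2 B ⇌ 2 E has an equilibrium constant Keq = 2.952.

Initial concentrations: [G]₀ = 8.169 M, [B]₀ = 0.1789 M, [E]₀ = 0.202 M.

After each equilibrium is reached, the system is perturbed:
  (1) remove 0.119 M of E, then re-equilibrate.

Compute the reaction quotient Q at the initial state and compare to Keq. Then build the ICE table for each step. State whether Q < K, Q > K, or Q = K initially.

Q₀ = 0.002339 vs Keq = 2.952 ⇒ Q<K, forward
Step 1:
                   G          B          E
  Initial      8.169     0.1789      0.202
  Change     -0.2538    -0.1692     0.1692
  Equil        7.915   0.009702     0.3712
  solve Keq expr → x = 0.0846; check Q = 2.952
Then remove 0.119 M of E.
Step 2:
                   G          B          E
  Initial      7.915   0.009702     0.2522
  Change   -0.004538  -0.003025   0.003025
  Equil        7.911   0.006676     0.2552
  solve Keq expr → x = 0.001513; check Q = 2.952

Q₀ = 0.002339; Q < K (proceeds forward)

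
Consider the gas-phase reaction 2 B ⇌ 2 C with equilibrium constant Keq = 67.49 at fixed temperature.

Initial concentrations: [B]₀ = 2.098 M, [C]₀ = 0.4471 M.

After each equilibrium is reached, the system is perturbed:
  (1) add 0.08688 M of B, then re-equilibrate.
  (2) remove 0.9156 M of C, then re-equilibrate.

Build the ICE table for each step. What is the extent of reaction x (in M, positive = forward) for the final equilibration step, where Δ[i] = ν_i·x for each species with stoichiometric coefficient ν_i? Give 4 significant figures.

x = 0.04968 M

Q₀ = 0.04541 vs Keq = 67.49 ⇒ Q<K, forward
Step 1:
                    B           C
  Initial       2.098      0.4471
  Change       -1.822       1.822
  Equil        0.2762       2.269
  solve Keq expr → x = 0.9109; check Q = 67.49
Then add 0.08688 M of B.
Step 2:
                    B           C
  Initial      0.3631       2.269
  Change     -0.07745     0.07745
  Equil        0.2856       2.346
  solve Keq expr → x = 0.03873; check Q = 67.49
Then remove 0.9156 M of C.
Step 3:
                    B           C
  Initial      0.2856       1.431
  Change     -0.09936     0.09936
  Equil        0.1863        1.53
  solve Keq expr → x = 0.04968; check Q = 67.49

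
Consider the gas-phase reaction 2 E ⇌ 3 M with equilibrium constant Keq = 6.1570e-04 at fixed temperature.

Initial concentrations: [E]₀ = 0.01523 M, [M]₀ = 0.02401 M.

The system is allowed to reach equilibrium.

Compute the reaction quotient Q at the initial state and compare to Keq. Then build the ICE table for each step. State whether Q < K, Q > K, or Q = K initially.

Q₀ = 0.05967; Q > K (proceeds reverse)

Q₀ = 0.05967 vs Keq = 6.1570e-04 ⇒ Q>K, reverse
Step 1:
                    E           M
  init        0.01523     0.02401
  Δ             0.011     -0.0165
  eq          0.02623     0.00751
  solve Keq expr → x = -0.0055; check Q = 6.1570e-04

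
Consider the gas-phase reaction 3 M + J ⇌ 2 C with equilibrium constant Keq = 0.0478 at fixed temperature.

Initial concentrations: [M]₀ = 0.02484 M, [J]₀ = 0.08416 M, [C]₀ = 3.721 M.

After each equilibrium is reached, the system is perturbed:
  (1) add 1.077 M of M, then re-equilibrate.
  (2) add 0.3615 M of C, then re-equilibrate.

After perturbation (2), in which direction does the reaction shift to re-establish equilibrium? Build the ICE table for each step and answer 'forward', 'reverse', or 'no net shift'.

Q₀ = 1.0734e+07 vs Keq = 0.0478 ⇒ Q>K, reverse
Step 1:
                  M         J         C
  I         0.02484   0.08416     3.721
  C           3.351     1.117    -2.234
  E           3.376     1.201     1.487
  solve Keq expr → x = -1.117; check Q = 0.0478
Then add 1.077 M of M.
Step 2:
                  M         J         C
  I           4.453     1.201     1.487
  C         -0.4555   -0.1518    0.3037
  E           3.998     1.049      1.79
  solve Keq expr → x = 0.1518; check Q = 0.0478
Then add 0.3615 M of C.
Step 3:
                  M         J         C
  I           3.998     1.049     2.152
  C           0.219   0.07301    -0.146
  E           4.217     1.123     2.006
  solve Keq expr → x = -0.07301; check Q = 0.0478

Direction: reverse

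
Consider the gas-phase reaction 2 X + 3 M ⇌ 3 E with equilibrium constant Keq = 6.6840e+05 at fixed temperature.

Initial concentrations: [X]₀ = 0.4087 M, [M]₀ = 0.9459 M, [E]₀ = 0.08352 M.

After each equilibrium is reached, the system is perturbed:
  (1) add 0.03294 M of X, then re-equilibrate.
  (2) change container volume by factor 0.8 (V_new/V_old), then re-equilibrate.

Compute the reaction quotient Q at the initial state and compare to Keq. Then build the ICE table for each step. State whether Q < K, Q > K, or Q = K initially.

Q₀ = 0.004121; Q < K (proceeds forward)

Q₀ = 0.004121 vs Keq = 6.6840e+05 ⇒ Q<K, forward
Step 1:
                   X          M          E
  Initial     0.4087     0.9459    0.08352
  Change     -0.4051    -0.6077     0.6077
  Equil     0.003574     0.3382     0.6912
  solve Keq expr → x = 0.2026; check Q = 6.6840e+05
Then add 0.03294 M of X.
Step 2:
                   X          M          E
  Initial    0.03651     0.3382     0.6912
  Change    -0.03156   -0.04735    0.04735
  Equil     0.004949     0.2909     0.7386
  solve Keq expr → x = 0.01578; check Q = 6.6840e+05
Then change container volume by factor 0.8 (V_new/V_old).
Step 3:
                   X          M          E
  Initial   0.006186     0.3636     0.9232
  Change   -0.001186  -0.001779   0.001779
  Equil        0.005     0.3618      0.925
  solve Keq expr → x = 5.9314e-04; check Q = 6.6840e+05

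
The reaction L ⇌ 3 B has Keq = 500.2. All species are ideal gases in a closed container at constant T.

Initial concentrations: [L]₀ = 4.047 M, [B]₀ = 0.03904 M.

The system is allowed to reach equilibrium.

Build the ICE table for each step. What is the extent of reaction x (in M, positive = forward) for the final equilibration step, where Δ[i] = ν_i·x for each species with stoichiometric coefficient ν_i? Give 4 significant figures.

x = 2.82 M

Q₀ = 1.4703e-05 vs Keq = 500.2 ⇒ Q<K, forward
Step 1:
                    L           B
  init          4.047     0.03904
  Δ             -2.82        8.46
  eq            1.227       8.499
  solve Keq expr → x = 2.82; check Q = 500.2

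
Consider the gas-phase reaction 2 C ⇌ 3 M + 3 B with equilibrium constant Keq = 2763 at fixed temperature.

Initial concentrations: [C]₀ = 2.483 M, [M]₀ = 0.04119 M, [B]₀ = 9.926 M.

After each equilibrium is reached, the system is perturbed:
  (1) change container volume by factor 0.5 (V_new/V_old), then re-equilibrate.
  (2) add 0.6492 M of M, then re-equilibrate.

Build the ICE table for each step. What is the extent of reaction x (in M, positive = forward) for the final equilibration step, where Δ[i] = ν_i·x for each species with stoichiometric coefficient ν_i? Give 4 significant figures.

Q₀ = 0.01109 vs Keq = 2763 ⇒ Q<K, forward
Step 1:
                  C         M         B
  init        2.483   0.04119     9.926
  Δ          -1.023     1.535     1.535
  eq           1.46     1.576     11.46
  solve Keq expr → x = 0.5115; check Q = 2763
Then change container volume by factor 0.5 (V_new/V_old).
Step 2:
                  C         M         B
  init         2.92     3.151     22.92
  Δ           1.012    -1.518    -1.518
  eq          3.932     1.633      21.4
  solve Keq expr → x = -0.5061; check Q = 2763
Then add 0.6492 M of M.
Step 3:
                  C         M         B
  init        3.932     2.283      21.4
  Δ          0.3422   -0.5133   -0.5133
  eq          4.274     1.769     20.89
  solve Keq expr → x = -0.1711; check Q = 2763

x = -0.1711 M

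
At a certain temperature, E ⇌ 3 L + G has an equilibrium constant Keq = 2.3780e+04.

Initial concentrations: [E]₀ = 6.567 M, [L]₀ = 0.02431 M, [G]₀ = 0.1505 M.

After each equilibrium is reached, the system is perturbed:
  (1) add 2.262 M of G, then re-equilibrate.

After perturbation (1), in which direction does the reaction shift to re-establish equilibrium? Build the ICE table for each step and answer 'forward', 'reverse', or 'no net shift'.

Q₀ = 3.2925e-07 vs Keq = 2.3780e+04 ⇒ Q<K, forward
Step 1:
                   E          L          G
  init         6.567    0.02431     0.1505
  Δ           -5.497      16.49      5.497
  eq            1.07      16.52      5.648
  solve Keq expr → x = 5.497; check Q = 2.3780e+04
Then add 2.262 M of G.
Step 2:
                   E          L          G
  init          1.07      16.52       7.91
  Δ           0.2195    -0.6586    -0.2195
  eq           1.289      15.86       7.69
  solve Keq expr → x = -0.2195; check Q = 2.3780e+04

Direction: reverse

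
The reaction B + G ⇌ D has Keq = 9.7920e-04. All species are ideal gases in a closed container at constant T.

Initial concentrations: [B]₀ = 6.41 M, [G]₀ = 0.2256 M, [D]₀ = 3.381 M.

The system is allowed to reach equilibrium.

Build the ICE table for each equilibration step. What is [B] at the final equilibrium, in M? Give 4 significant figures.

Q₀ = 2.338 vs Keq = 9.7920e-04 ⇒ Q>K, reverse
Step 1:
                  B         G         D
  I            6.41    0.2256     3.381
  C           3.347     3.347    -3.347
  E           9.757     3.572   0.03413
  solve Keq expr → x = -3.347; check Q = 9.7920e-04

[B]_eq = 9.757 M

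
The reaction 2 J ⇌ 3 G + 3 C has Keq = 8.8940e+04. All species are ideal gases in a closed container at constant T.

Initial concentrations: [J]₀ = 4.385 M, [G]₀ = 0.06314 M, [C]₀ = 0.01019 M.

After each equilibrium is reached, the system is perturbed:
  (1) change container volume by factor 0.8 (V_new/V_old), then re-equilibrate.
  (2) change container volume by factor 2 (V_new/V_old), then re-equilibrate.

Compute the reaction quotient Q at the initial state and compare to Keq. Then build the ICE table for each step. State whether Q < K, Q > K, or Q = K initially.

Q₀ = 1.3852e-11; Q < K (proceeds forward)

Q₀ = 1.3852e-11 vs Keq = 8.8940e+04 ⇒ Q<K, forward
Step 1:
                  J         G         C
  Initial     4.385   0.06314   0.01019
  Change     -3.768     5.652     5.652
  Equil      0.6172     5.715     5.662
  solve Keq expr → x = 1.884; check Q = 8.8940e+04
Then change container volume by factor 0.8 (V_new/V_old).
Step 2:
                  J         G         C
  Initial    0.7715     7.144     7.077
  Change     0.2518   -0.3778   -0.3778
  Equil       1.023     6.766       6.7
  solve Keq expr → x = -0.1259; check Q = 8.8940e+04
Then change container volume by factor 2 (V_new/V_old).
Step 3:
                  J         G         C
  Initial    0.5117     3.383      3.35
  Change    -0.3207     0.481     0.481
  Equil       0.191     3.864     3.831
  solve Keq expr → x = 0.1603; check Q = 8.8940e+04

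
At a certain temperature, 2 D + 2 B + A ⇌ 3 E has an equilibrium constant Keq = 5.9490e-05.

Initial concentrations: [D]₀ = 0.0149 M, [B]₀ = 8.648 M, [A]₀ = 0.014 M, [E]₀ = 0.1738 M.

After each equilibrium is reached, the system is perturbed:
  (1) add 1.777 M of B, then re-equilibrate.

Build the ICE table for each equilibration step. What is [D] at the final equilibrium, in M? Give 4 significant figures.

Q₀ = 22.58 vs Keq = 5.9490e-05 ⇒ Q>K, reverse
Step 1:
                   D          B          A          E
  I           0.0149      8.648      0.014     0.1738
  C            0.105      0.105    0.05249    -0.1575
  E           0.1199      8.753    0.06649    0.01633
  solve Keq expr → x = -0.05249; check Q = 5.9490e-05
Then add 1.777 M of B.
Step 2:
                   D          B          A          E
  I           0.1199      10.53    0.06649    0.01633
  C        -0.001298  -0.001298 -6.4887e-04   0.001947
  E           0.1186      10.53    0.06584    0.01828
  solve Keq expr → x = 6.4887e-04; check Q = 5.9490e-05

[D]_eq = 0.1186 M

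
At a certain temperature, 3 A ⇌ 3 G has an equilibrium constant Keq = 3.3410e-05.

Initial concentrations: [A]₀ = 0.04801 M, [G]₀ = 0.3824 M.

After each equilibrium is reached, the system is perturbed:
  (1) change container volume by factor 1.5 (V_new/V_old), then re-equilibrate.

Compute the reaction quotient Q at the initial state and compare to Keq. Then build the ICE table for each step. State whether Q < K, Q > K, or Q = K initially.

Q₀ = 505.3; Q > K (proceeds reverse)

Q₀ = 505.3 vs Keq = 3.3410e-05 ⇒ Q>K, reverse
Step 1:
                   A          G
  Initial    0.04801     0.3824
  Change       0.369     -0.369
  Equil        0.417    0.01343
  solve Keq expr → x = -0.123; check Q = 3.3410e-05
Then change container volume by factor 1.5 (V_new/V_old).
Step 2:
                   A          G
  Initial      0.278   0.008953
  Change           0          0
  Equil        0.278   0.008953
  solve Keq expr → x = 0; check Q = 3.3410e-05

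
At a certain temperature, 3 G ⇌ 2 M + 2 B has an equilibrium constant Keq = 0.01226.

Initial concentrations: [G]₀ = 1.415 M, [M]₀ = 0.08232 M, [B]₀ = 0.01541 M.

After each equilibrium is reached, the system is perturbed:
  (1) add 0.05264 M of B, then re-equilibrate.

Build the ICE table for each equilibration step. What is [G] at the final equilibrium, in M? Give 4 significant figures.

Q₀ = 5.6800e-07 vs Keq = 0.01226 ⇒ Q<K, forward
Step 1:
                  G         M         B
  Initial     1.415   0.08232   0.01541
  Change    -0.4247    0.2831    0.2831
  Equil      0.9903    0.3655    0.2986
  solve Keq expr → x = 0.1416; check Q = 0.01226
Then add 0.05264 M of B.
Step 2:
                  G         M         B
  Initial    0.9903    0.3655    0.3512
  Change     0.0305  -0.02033  -0.02033
  Equil       1.021    0.3451    0.3309
  solve Keq expr → x = -0.01017; check Q = 0.01226

[G]_eq = 1.021 M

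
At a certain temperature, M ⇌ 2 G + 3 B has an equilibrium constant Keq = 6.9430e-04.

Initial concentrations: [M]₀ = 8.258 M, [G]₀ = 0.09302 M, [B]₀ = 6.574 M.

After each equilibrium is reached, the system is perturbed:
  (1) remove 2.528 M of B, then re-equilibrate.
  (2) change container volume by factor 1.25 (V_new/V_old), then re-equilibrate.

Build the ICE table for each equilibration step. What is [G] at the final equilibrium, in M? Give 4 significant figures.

Q₀ = 0.2977 vs Keq = 6.9430e-04 ⇒ Q>K, reverse
Step 1:
                   M          G          B
  I            8.258    0.09302      6.574
  C          0.04419   -0.08838    -0.1326
  E            8.302   0.004644      6.441
  solve Keq expr → x = -0.04419; check Q = 6.9430e-04
Then remove 2.528 M of B.
Step 2:
                   M          G          B
  I            8.302   0.004644      3.913
  C        -0.002566   0.005132   0.007699
  E              8.3   0.009777      3.921
  solve Keq expr → x = 0.002566; check Q = 6.9430e-04
Then change container volume by factor 1.25 (V_new/V_old).
Step 3:
                   M          G          B
  I             6.64   0.007821      3.137
  C         -0.00218   0.004359   0.006539
  E            6.638    0.01218      3.143
  solve Keq expr → x = 0.00218; check Q = 6.9430e-04

[G]_eq = 0.01218 M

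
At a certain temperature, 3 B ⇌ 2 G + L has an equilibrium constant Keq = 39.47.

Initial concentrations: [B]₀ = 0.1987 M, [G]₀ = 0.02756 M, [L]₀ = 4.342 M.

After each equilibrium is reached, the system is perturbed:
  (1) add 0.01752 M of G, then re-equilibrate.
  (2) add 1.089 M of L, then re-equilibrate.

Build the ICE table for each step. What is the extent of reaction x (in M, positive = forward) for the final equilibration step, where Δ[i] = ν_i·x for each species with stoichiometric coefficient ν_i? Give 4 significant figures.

Q₀ = 0.4204 vs Keq = 39.47 ⇒ Q<K, forward
Step 1:
                    B           G           L
  I            0.1987     0.02756       4.342
  C          -0.09948     0.06632     0.03316
  E           0.09922     0.09388       4.375
  solve Keq expr → x = 0.03316; check Q = 39.47
Then add 0.01752 M of G.
Step 2:
                    B           G           L
  I           0.09922      0.1114       4.375
  C          0.008268   -0.005512   -0.002756
  E            0.1075      0.1059       4.372
  solve Keq expr → x = -0.002756; check Q = 39.47
Then add 1.089 M of L.
Step 3:
                    B           G           L
  I            0.1075      0.1059       5.461
  C          0.005547   -0.003698   -0.001849
  E             0.113      0.1022        5.46
  solve Keq expr → x = -0.001849; check Q = 39.47

x = -0.001849 M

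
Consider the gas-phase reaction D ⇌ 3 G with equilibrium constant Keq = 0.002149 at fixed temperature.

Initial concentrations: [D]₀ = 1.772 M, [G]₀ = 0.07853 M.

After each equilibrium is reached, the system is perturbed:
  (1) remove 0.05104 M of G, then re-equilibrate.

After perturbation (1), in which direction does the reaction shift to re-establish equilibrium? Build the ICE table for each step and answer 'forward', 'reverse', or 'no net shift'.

Q₀ = 2.7330e-04 vs Keq = 0.002149 ⇒ Q<K, forward
Step 1:
                  D         G
  init        1.772   0.07853
  Δ        -0.02562   0.07687
  eq          1.746    0.1554
  solve Keq expr → x = 0.02562; check Q = 0.002149
Then remove 0.05104 M of G.
Step 2:
                  D         G
  init        1.746    0.1044
  Δ        -0.01685   0.05054
  eq           1.73    0.1549
  solve Keq expr → x = 0.01685; check Q = 0.002149

Direction: forward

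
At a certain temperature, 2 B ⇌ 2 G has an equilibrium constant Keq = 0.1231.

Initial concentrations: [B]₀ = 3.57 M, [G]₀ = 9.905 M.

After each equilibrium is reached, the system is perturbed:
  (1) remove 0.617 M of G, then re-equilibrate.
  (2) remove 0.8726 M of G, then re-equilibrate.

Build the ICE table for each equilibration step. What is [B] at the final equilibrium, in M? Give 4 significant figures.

Q₀ = 7.698 vs Keq = 0.1231 ⇒ Q>K, reverse
Step 1:
                  B         G
  init         3.57     9.905
  Δ           6.405    -6.405
  eq          9.975       3.5
  solve Keq expr → x = -3.203; check Q = 0.1231
Then remove 0.617 M of G.
Step 2:
                  B         G
  init        9.975     2.883
  Δ         -0.4567    0.4567
  eq          9.518      3.34
  solve Keq expr → x = 0.2284; check Q = 0.1231
Then remove 0.8726 M of G.
Step 3:
                  B         G
  init        9.518     2.467
  Δ          -0.646     0.646
  eq          8.872     3.113
  solve Keq expr → x = 0.323; check Q = 0.1231

[B]_eq = 8.872 M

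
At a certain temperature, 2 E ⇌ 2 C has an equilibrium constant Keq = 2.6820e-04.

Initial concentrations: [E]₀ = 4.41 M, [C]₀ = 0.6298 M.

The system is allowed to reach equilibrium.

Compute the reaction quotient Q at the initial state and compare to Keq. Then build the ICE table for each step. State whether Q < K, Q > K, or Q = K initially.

Q₀ = 0.0204; Q > K (proceeds reverse)

Q₀ = 0.0204 vs Keq = 2.6820e-04 ⇒ Q>K, reverse
Step 1:
                   E          C
  I             4.41     0.6298
  C           0.5486    -0.5486
  E            4.959    0.08121
  solve Keq expr → x = -0.2743; check Q = 2.6820e-04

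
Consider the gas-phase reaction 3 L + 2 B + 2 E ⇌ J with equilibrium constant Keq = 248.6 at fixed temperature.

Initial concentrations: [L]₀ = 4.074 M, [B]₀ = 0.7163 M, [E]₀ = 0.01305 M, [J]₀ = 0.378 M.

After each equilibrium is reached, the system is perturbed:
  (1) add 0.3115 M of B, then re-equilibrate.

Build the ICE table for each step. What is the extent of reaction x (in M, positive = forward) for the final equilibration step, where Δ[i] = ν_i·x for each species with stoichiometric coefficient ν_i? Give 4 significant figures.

x = 0.001016 M

Q₀ = 63.98 vs Keq = 248.6 ⇒ Q<K, forward
Step 1:
                  L         B         E         J
  init        4.074    0.7163   0.01305     0.378
  Δ       -0.009479  -0.00632  -0.00632   0.00316
  eq          4.065      0.71   0.00673    0.3812
  solve Keq expr → x = 0.00316; check Q = 248.6
Then add 0.3115 M of B.
Step 2:
                  L         B         E         J
  init        4.065     1.021   0.00673    0.3812
  Δ       -0.003047 -0.002032 -0.002032  0.001016
  eq          4.061     1.019  0.004699    0.3822
  solve Keq expr → x = 0.001016; check Q = 248.6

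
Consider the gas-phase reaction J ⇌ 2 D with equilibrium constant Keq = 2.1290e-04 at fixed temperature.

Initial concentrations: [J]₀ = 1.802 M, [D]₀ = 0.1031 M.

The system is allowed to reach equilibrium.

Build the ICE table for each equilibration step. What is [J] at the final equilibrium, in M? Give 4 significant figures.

[J]_eq = 1.844 M

Q₀ = 0.005899 vs Keq = 2.1290e-04 ⇒ Q>K, reverse
Step 1:
                  J         D
  init        1.802    0.1031
  Δ         0.04164  -0.08329
  eq          1.844   0.01981
  solve Keq expr → x = -0.04164; check Q = 2.1290e-04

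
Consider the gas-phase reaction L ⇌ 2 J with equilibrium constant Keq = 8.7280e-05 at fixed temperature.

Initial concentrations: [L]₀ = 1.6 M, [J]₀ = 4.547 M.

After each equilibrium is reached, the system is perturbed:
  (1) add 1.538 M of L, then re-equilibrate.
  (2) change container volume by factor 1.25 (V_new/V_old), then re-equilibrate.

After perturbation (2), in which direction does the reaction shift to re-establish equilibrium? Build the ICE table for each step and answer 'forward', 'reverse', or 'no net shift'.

Q₀ = 12.92 vs Keq = 8.7280e-05 ⇒ Q>K, reverse
Step 1:
                   L          J
  I              1.6      4.547
  C            2.264     -4.529
  E            3.864    0.01837
  solve Keq expr → x = -2.264; check Q = 8.7280e-05
Then add 1.538 M of L.
Step 2:
                   L          J
  I            5.402    0.01837
  C        -0.001673   0.003346
  E            5.401    0.02171
  solve Keq expr → x = 0.001673; check Q = 8.7280e-05
Then change container volume by factor 1.25 (V_new/V_old).
Step 3:
                   L          J
  I            4.321    0.01737
  C        -0.001024   0.002048
  E            4.319    0.01942
  solve Keq expr → x = 0.001024; check Q = 8.7280e-05

Direction: forward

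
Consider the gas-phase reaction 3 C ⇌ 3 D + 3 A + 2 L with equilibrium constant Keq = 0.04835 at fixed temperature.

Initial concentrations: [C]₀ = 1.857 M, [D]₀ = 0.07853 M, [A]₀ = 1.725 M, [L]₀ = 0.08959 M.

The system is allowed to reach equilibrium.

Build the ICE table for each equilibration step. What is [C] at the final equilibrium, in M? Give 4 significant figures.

Q₀ = 3.1157e-06 vs Keq = 0.04835 ⇒ Q<K, forward
Step 1:
                    C           D           A           L
  Initial       1.857     0.07853       1.725     0.08959
  Change      -0.4085      0.4085      0.4085      0.2723
  Equil         1.449       0.487       2.133      0.3619
  solve Keq expr → x = 0.1362; check Q = 0.04835

[C]_eq = 1.449 M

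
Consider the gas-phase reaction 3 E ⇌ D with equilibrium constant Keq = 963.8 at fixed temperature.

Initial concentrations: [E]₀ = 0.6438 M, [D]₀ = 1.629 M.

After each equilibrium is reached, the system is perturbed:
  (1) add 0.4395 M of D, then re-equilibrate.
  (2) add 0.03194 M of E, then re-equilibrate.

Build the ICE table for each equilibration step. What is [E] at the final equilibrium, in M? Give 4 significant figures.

[E]_eq = 0.1326 M

Q₀ = 6.105 vs Keq = 963.8 ⇒ Q<K, forward
Step 1:
                   E          D
  Initial     0.6438      1.629
  Change     -0.5206     0.1735
  Equil       0.1232      1.803
  solve Keq expr → x = 0.1735; check Q = 963.8
Then add 0.4395 M of D.
Step 2:
                   E          D
  Initial     0.1232      2.242
  Change    0.009234  -0.003078
  Equil       0.1324      2.239
  solve Keq expr → x = -0.003078; check Q = 963.8
Then add 0.03194 M of E.
Step 3:
                   E          D
  Initial     0.1644      2.239
  Change    -0.03173    0.01058
  Equil       0.1326       2.25
  solve Keq expr → x = 0.01058; check Q = 963.8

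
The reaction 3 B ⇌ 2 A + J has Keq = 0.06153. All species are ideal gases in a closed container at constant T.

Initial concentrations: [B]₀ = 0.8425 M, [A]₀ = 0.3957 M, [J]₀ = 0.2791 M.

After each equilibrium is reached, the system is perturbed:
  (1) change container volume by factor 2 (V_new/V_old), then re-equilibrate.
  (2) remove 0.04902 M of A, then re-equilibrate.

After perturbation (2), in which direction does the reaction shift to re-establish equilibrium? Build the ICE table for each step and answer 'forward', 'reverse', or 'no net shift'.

Q₀ = 0.07308 vs Keq = 0.06153 ⇒ Q>K, reverse
Step 1:
                    B           A           J
  I            0.8425      0.3957      0.2791
  C           0.02108    -0.01406   -0.007028
  E            0.8636      0.3816      0.2721
  solve Keq expr → x = -0.007028; check Q = 0.06153
Then change container volume by factor 2 (V_new/V_old).
Step 2:
                    B           A           J
  I            0.4318      0.1908       0.136
  C                 0           0           0
  E            0.4318      0.1908       0.136
  solve Keq expr → x = 0; check Q = 0.06153
Then remove 0.04902 M of A.
Step 3:
                    B           A           J
  I            0.4318      0.1418       0.136
  C          -0.03239     0.02159      0.0108
  E            0.3994      0.1634      0.1468
  solve Keq expr → x = 0.0108; check Q = 0.06153

Direction: forward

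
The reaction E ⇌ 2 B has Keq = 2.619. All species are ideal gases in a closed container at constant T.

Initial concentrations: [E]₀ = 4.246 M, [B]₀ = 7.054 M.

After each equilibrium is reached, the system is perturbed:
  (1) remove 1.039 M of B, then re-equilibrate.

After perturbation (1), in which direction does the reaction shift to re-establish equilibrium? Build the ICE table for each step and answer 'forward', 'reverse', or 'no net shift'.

Direction: forward

Q₀ = 11.72 vs Keq = 2.619 ⇒ Q>K, reverse
Step 1:
                  E         B
  I           4.246     7.054
  C           1.575     -3.15
  E           5.821     3.904
  solve Keq expr → x = -1.575; check Q = 2.619
Then remove 1.039 M of B.
Step 2:
                  E         B
  I           5.821     2.865
  C         -0.4436    0.8873
  E           5.377     3.753
  solve Keq expr → x = 0.4436; check Q = 2.619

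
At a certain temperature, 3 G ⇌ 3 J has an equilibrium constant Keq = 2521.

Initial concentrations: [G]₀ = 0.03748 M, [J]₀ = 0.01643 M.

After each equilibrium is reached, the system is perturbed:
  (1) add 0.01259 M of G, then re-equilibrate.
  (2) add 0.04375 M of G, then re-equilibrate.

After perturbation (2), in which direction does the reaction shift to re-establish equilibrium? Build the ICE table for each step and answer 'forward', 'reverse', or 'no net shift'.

Q₀ = 0.08424 vs Keq = 2521 ⇒ Q<K, forward
Step 1:
                   G          J
  I          0.03748    0.01643
  C         -0.03379    0.03379
  E          0.00369    0.05022
  solve Keq expr → x = 0.01126; check Q = 2521
Then add 0.01259 M of G.
Step 2:
                   G          J
  I          0.01628    0.05022
  C         -0.01173    0.01173
  E         0.004552    0.06195
  solve Keq expr → x = 0.003909; check Q = 2521
Then add 0.04375 M of G.
Step 3:
                   G          J
  I           0.0483    0.06195
  C         -0.04076    0.04076
  E         0.007546     0.1027
  solve Keq expr → x = 0.01359; check Q = 2521

Direction: forward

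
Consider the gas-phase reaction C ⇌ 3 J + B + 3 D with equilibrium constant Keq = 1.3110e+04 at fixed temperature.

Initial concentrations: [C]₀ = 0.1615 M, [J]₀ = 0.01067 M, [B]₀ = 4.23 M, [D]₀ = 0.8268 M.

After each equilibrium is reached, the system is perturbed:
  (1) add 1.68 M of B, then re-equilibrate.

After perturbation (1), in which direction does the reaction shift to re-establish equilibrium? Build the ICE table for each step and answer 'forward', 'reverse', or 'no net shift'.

Direction: reverse

Q₀ = 1.7983e-05 vs Keq = 1.3110e+04 ⇒ Q<K, forward
Step 1:
                   C          J          B          D
  init        0.1615    0.01067       4.23     0.8268
  Δ          -0.1614     0.4842     0.1614     0.4842
  eq      9.1490e-05     0.4949      4.391      1.311
  solve Keq expr → x = 0.1614; check Q = 1.3110e+04
Then add 1.68 M of B.
Step 2:
                   C          J          B          D
  init    9.1490e-05     0.4949      6.071      1.311
  Δ       3.4890e-05 -1.0467e-04 -3.4890e-05 -1.0467e-04
  eq      1.2638e-04     0.4948      6.071      1.311
  solve Keq expr → x = -3.4890e-05; check Q = 1.3110e+04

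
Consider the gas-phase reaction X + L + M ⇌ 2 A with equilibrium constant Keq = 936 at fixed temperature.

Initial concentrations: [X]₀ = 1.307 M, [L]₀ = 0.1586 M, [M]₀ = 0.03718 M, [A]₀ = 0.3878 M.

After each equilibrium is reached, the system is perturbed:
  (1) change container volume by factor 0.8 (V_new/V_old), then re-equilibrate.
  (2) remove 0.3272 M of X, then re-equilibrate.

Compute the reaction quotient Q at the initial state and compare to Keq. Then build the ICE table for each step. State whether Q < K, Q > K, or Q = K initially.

Q₀ = 19.51; Q < K (proceeds forward)

Q₀ = 19.51 vs Keq = 936 ⇒ Q<K, forward
Step 1:
                  X         L         M         A
  I           1.307    0.1586   0.03718    0.3878
  C        -0.03574  -0.03574  -0.03574   0.07147
  E           1.271    0.1229  0.001443    0.4593
  solve Keq expr → x = 0.03574; check Q = 936
Then change container volume by factor 0.8 (V_new/V_old).
Step 2:
                  X         L         M         A
  I           1.589    0.1536  0.001804    0.5741
  C       -3.5349e-04 -3.5349e-04 -3.5349e-04 7.0698e-04
  E           1.589    0.1532   0.00145    0.5748
  solve Keq expr → x = 3.5349e-04; check Q = 936
Then remove 0.3272 M of X.
Step 3:
                  X         L         M         A
  I           1.262    0.1532   0.00145    0.5748
  C       3.6656e-04 3.6656e-04 3.6656e-04 -7.3313e-04
  E           1.262    0.1536  0.001817    0.5741
  solve Keq expr → x = -3.6656e-04; check Q = 936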